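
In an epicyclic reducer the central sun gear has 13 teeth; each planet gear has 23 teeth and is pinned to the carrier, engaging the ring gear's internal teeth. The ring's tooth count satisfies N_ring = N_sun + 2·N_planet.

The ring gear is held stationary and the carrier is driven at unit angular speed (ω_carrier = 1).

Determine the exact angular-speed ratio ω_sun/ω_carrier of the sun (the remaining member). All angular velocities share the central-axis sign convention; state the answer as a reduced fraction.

N_ring = 13 + 2·23 = 59
13(ω_s−ω_c) = −59(ω_r−ω_c),  ω_r=0, ω_c=1
ω_s = 1 − (59/13)(0−1) = 72/13
ω_s/ω_c = 72/13

72/13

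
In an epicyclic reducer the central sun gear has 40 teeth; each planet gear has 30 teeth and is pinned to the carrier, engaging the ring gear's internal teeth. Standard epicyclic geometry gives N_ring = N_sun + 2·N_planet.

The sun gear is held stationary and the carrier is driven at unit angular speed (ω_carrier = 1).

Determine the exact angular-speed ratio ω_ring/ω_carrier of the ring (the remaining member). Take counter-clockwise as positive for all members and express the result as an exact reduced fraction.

N_ring = 40 + 2·30 = 100
40(ω_s−ω_c) = −100(ω_r−ω_c),  ω_s=0, ω_c=1
ω_r = 1 − (40/100)(0−1) = 7/5
ω_r/ω_c = 7/5

7/5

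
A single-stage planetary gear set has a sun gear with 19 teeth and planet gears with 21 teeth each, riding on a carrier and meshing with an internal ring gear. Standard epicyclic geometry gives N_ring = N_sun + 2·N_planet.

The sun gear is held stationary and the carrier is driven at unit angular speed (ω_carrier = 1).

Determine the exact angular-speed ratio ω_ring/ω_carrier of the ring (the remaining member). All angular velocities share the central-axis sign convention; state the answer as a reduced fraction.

80/61

N_ring = 19 + 2·21 = 61
19(ω_s−ω_c) = −61(ω_r−ω_c),  ω_s=0, ω_c=1
ω_r = 1 − (19/61)(0−1) = 80/61
ω_r/ω_c = 80/61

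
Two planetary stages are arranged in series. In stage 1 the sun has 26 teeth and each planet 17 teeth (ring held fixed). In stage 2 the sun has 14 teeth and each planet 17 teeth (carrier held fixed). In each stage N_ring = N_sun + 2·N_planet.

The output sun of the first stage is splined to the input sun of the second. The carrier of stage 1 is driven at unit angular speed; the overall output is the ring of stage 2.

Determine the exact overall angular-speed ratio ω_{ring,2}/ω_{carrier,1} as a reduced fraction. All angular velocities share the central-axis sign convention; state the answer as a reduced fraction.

-301/312

Stage 1: N_ring = 26 + 2·17 = 60
Stage 1: 26(ω_s−ω_c) = −60(ω_r−ω_c),  ω_r=0, ω_c=1
Stage 1: ω_s = 1 − (60/26)(0−1) = 43/13
  ⇒ ω_s¹/ω_c¹ = 43/13
Stage 2: N_ring = 14 + 2·17 = 48
Stage 2: 14(ω_s−ω_c) = −48(ω_r−ω_c),  ω_c=0, ω_s=1
Stage 2: ω_r = 0 − (14/48)(1−0) = -7/24
  ⇒ ω_r²/ω_s² = -7/24
Coupling ω_s² = ω_s¹ ⇒ overall = 43/13 × -7/24 = -301/312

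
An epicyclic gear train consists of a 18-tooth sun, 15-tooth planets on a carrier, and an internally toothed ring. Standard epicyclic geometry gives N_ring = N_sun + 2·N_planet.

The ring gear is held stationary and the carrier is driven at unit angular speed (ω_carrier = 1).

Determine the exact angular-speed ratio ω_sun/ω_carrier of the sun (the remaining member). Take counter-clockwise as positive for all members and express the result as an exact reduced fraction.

N_ring = 18 + 2·15 = 48
18(ω_s−ω_c) = −48(ω_r−ω_c),  ω_r=0, ω_c=1
ω_s = 1 − (48/18)(0−1) = 11/3
ω_s/ω_c = 11/3

11/3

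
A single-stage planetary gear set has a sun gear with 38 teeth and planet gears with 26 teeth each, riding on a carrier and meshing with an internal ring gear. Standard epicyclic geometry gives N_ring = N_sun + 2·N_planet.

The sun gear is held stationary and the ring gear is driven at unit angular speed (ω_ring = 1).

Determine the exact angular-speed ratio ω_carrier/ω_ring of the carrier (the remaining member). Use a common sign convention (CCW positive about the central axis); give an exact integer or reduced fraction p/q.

45/64

N_ring = 38 + 2·26 = 90
38(ω_s−ω_c) = −90(ω_r−ω_c),  ω_s=0, ω_r=1
38(0−ω_c) = −90(1−ω_c)  ⇒  128ω_c = 90  ⇒  ω_c = 45/64
ω_c/ω_r = 45/64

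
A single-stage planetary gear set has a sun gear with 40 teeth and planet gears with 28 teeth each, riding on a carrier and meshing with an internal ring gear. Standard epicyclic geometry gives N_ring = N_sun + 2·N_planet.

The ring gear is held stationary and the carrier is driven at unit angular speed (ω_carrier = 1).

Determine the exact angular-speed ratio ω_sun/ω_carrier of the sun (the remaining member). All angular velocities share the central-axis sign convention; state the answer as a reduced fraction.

17/5

N_ring = 40 + 2·28 = 96
40(ω_s−ω_c) = −96(ω_r−ω_c),  ω_r=0, ω_c=1
ω_s = 1 − (96/40)(0−1) = 17/5
ω_s/ω_c = 17/5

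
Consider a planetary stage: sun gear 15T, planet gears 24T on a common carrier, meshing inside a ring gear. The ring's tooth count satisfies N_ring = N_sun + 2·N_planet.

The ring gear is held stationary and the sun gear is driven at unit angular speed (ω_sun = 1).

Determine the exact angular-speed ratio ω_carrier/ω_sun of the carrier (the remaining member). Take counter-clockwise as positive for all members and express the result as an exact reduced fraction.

N_ring = 15 + 2·24 = 63
15(ω_s−ω_c) = −63(ω_r−ω_c),  ω_r=0, ω_s=1
15(1−ω_c) = −63(0−ω_c)  ⇒  78ω_c = 15  ⇒  ω_c = 5/26
ω_c/ω_s = 5/26

5/26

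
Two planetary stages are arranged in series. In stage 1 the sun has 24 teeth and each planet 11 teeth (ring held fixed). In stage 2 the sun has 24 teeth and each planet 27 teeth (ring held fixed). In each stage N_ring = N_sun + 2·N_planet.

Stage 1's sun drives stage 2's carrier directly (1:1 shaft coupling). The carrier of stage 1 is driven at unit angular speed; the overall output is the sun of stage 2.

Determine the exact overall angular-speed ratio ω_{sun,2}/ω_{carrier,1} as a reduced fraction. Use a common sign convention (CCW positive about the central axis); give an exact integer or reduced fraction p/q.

Stage 1: N_ring = 24 + 2·11 = 46
Stage 1: 24(ω_s−ω_c) = −46(ω_r−ω_c),  ω_r=0, ω_c=1
Stage 1: ω_s = 1 − (46/24)(0−1) = 35/12
  ⇒ ω_s¹/ω_c¹ = 35/12
Stage 2: N_ring = 24 + 2·27 = 78
Stage 2: 24(ω_s−ω_c) = −78(ω_r−ω_c),  ω_r=0, ω_c=1
Stage 2: ω_s = 1 − (78/24)(0−1) = 17/4
  ⇒ ω_s²/ω_c² = 17/4
Coupling ω_c² = ω_s¹ ⇒ overall = 35/12 × 17/4 = 595/48

595/48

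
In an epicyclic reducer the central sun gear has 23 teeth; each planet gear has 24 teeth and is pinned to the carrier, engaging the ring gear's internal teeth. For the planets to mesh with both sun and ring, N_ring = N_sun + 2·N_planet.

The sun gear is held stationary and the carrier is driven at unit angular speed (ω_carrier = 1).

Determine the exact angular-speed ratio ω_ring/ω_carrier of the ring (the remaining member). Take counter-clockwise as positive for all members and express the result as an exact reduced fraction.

94/71

N_ring = 23 + 2·24 = 71
23(ω_s−ω_c) = −71(ω_r−ω_c),  ω_s=0, ω_c=1
ω_r = 1 − (23/71)(0−1) = 94/71
ω_r/ω_c = 94/71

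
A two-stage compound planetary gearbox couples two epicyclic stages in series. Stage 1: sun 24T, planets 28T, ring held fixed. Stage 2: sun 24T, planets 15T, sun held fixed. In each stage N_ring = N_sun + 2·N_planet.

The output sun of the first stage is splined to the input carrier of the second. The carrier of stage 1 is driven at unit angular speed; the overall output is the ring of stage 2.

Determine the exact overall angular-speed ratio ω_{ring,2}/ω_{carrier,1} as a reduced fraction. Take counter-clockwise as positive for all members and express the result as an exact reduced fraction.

169/27

Stage 1: N_ring = 24 + 2·28 = 80
Stage 1: 24(ω_s−ω_c) = −80(ω_r−ω_c),  ω_r=0, ω_c=1
Stage 1: ω_s = 1 − (80/24)(0−1) = 13/3
  ⇒ ω_s¹/ω_c¹ = 13/3
Stage 2: N_ring = 24 + 2·15 = 54
Stage 2: 24(ω_s−ω_c) = −54(ω_r−ω_c),  ω_s=0, ω_c=1
Stage 2: ω_r = 1 − (24/54)(0−1) = 13/9
  ⇒ ω_r²/ω_c² = 13/9
Coupling ω_c² = ω_s¹ ⇒ overall = 13/3 × 13/9 = 169/27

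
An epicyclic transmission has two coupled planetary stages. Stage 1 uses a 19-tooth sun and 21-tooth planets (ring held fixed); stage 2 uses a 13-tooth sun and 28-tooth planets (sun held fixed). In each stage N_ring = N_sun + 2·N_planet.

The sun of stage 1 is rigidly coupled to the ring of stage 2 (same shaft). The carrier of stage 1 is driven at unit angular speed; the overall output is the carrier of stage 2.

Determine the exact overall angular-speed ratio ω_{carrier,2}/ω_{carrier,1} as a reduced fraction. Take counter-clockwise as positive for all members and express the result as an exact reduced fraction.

Stage 1: N_ring = 19 + 2·21 = 61
Stage 1: 19(ω_s−ω_c) = −61(ω_r−ω_c),  ω_r=0, ω_c=1
Stage 1: ω_s = 1 − (61/19)(0−1) = 80/19
  ⇒ ω_s¹/ω_c¹ = 80/19
Stage 2: N_ring = 13 + 2·28 = 69
Stage 2: 13(ω_s−ω_c) = −69(ω_r−ω_c),  ω_s=0, ω_r=1
Stage 2: 13(0−ω_c) = −69(1−ω_c)  ⇒  82ω_c = 69  ⇒  ω_c = 69/82
  ⇒ ω_c²/ω_r² = 69/82
Coupling ω_r² = ω_s¹ ⇒ overall = 80/19 × 69/82 = 2760/779

2760/779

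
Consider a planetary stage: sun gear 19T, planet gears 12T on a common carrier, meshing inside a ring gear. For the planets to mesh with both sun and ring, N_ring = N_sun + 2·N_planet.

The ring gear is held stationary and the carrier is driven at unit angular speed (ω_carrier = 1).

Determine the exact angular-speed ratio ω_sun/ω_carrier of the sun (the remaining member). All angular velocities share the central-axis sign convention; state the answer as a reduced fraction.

62/19

N_ring = 19 + 2·12 = 43
19(ω_s−ω_c) = −43(ω_r−ω_c),  ω_r=0, ω_c=1
ω_s = 1 − (43/19)(0−1) = 62/19
ω_s/ω_c = 62/19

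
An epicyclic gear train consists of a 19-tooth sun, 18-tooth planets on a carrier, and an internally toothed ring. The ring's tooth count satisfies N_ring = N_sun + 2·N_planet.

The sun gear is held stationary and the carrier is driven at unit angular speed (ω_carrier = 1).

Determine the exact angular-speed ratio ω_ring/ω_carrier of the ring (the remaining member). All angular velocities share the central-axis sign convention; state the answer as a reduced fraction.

74/55

N_ring = 19 + 2·18 = 55
19(ω_s−ω_c) = −55(ω_r−ω_c),  ω_s=0, ω_c=1
ω_r = 1 − (19/55)(0−1) = 74/55
ω_r/ω_c = 74/55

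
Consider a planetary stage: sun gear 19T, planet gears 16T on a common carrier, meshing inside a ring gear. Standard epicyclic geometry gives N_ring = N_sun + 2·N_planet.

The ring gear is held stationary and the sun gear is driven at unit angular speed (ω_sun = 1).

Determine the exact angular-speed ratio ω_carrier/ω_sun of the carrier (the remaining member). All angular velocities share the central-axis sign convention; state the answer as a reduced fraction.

19/70

N_ring = 19 + 2·16 = 51
19(ω_s−ω_c) = −51(ω_r−ω_c),  ω_r=0, ω_s=1
19(1−ω_c) = −51(0−ω_c)  ⇒  70ω_c = 19  ⇒  ω_c = 19/70
ω_c/ω_s = 19/70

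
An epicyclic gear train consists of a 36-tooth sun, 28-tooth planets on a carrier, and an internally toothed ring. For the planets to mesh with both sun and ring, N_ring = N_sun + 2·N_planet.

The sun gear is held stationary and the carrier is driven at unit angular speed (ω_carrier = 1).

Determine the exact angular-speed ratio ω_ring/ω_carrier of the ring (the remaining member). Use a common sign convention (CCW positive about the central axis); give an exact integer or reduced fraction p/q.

N_ring = 36 + 2·28 = 92
36(ω_s−ω_c) = −92(ω_r−ω_c),  ω_s=0, ω_c=1
ω_r = 1 − (36/92)(0−1) = 32/23
ω_r/ω_c = 32/23

32/23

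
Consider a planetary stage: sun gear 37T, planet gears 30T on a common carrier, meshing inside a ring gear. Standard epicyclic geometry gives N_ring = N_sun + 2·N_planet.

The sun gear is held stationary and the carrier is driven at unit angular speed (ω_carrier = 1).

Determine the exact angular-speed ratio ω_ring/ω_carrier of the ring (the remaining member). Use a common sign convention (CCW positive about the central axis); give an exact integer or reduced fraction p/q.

134/97

N_ring = 37 + 2·30 = 97
37(ω_s−ω_c) = −97(ω_r−ω_c),  ω_s=0, ω_c=1
ω_r = 1 − (37/97)(0−1) = 134/97
ω_r/ω_c = 134/97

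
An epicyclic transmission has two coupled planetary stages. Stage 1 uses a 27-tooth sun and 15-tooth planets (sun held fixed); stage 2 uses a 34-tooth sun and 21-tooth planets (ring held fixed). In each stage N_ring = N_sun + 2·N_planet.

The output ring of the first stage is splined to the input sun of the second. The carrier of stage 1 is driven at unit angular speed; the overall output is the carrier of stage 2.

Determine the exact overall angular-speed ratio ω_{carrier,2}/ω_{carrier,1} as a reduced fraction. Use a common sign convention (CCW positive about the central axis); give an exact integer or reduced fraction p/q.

Stage 1: N_ring = 27 + 2·15 = 57
Stage 1: 27(ω_s−ω_c) = −57(ω_r−ω_c),  ω_s=0, ω_c=1
Stage 1: ω_r = 1 − (27/57)(0−1) = 28/19
  ⇒ ω_r¹/ω_c¹ = 28/19
Stage 2: N_ring = 34 + 2·21 = 76
Stage 2: 34(ω_s−ω_c) = −76(ω_r−ω_c),  ω_r=0, ω_s=1
Stage 2: 34(1−ω_c) = −76(0−ω_c)  ⇒  110ω_c = 34  ⇒  ω_c = 17/55
  ⇒ ω_c²/ω_s² = 17/55
Coupling ω_s² = ω_r¹ ⇒ overall = 28/19 × 17/55 = 476/1045

476/1045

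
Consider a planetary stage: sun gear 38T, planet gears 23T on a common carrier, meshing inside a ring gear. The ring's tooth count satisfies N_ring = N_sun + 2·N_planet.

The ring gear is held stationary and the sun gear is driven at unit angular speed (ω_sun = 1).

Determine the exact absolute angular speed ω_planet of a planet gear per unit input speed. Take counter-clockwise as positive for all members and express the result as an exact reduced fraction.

-19/23

N_ring = 38 + 2·23 = 84
38(ω_s−ω_c) = −84(ω_r−ω_c),  ω_r=0, ω_s=1
38(1−ω_c) = −84(0−ω_c)  ⇒  122ω_c = 38  ⇒  ω_c = 19/61
sun–planet: 38·(1−19/61) = −23·(ω_p−ω_c)  ⇒  ω_p−ω_c = −(38/23)·(42/61) = -1596/1403
ω_p = 19/61 − 1596/1403 = -19/23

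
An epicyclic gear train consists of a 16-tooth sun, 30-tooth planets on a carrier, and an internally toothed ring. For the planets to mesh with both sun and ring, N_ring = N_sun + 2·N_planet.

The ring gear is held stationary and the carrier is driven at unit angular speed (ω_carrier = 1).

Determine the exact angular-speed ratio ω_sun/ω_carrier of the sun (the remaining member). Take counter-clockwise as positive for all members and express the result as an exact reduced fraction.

N_ring = 16 + 2·30 = 76
16(ω_s−ω_c) = −76(ω_r−ω_c),  ω_r=0, ω_c=1
ω_s = 1 − (76/16)(0−1) = 23/4
ω_s/ω_c = 23/4

23/4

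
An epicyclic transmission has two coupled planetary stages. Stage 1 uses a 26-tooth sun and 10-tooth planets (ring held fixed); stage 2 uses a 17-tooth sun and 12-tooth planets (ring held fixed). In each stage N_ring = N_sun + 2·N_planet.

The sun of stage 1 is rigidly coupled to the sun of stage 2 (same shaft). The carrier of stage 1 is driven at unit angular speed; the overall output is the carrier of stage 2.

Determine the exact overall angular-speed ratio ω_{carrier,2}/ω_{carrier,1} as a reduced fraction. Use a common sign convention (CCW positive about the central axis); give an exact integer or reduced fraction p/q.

306/377

Stage 1: N_ring = 26 + 2·10 = 46
Stage 1: 26(ω_s−ω_c) = −46(ω_r−ω_c),  ω_r=0, ω_c=1
Stage 1: ω_s = 1 − (46/26)(0−1) = 36/13
  ⇒ ω_s¹/ω_c¹ = 36/13
Stage 2: N_ring = 17 + 2·12 = 41
Stage 2: 17(ω_s−ω_c) = −41(ω_r−ω_c),  ω_r=0, ω_s=1
Stage 2: 17(1−ω_c) = −41(0−ω_c)  ⇒  58ω_c = 17  ⇒  ω_c = 17/58
  ⇒ ω_c²/ω_s² = 17/58
Coupling ω_s² = ω_s¹ ⇒ overall = 36/13 × 17/58 = 306/377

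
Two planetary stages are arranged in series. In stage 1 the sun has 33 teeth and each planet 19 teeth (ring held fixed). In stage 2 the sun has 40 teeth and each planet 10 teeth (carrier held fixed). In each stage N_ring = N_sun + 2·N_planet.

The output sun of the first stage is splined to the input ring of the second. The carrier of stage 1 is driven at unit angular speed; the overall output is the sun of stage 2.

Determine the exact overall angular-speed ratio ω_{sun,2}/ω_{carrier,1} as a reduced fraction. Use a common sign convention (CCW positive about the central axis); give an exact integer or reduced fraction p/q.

-52/11

Stage 1: N_ring = 33 + 2·19 = 71
Stage 1: 33(ω_s−ω_c) = −71(ω_r−ω_c),  ω_r=0, ω_c=1
Stage 1: ω_s = 1 − (71/33)(0−1) = 104/33
  ⇒ ω_s¹/ω_c¹ = 104/33
Stage 2: N_ring = 40 + 2·10 = 60
Stage 2: 40(ω_s−ω_c) = −60(ω_r−ω_c),  ω_c=0, ω_r=1
Stage 2: ω_s = 0 − (60/40)(1−0) = -3/2
  ⇒ ω_s²/ω_r² = -3/2
Coupling ω_r² = ω_s¹ ⇒ overall = 104/33 × -3/2 = -52/11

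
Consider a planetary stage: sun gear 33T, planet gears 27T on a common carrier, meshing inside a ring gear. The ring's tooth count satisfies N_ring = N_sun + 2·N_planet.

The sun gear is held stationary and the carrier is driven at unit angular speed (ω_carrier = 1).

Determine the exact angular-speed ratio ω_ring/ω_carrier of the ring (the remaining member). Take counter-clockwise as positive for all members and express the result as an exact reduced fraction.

N_ring = 33 + 2·27 = 87
33(ω_s−ω_c) = −87(ω_r−ω_c),  ω_s=0, ω_c=1
ω_r = 1 − (33/87)(0−1) = 40/29
ω_r/ω_c = 40/29

40/29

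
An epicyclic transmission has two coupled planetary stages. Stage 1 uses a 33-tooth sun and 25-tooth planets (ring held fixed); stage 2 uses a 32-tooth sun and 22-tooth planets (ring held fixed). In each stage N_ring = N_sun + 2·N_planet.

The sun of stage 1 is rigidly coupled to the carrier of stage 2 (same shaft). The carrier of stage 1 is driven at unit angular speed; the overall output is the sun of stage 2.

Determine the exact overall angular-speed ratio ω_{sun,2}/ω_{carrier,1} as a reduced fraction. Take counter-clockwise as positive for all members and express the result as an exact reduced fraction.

Stage 1: N_ring = 33 + 2·25 = 83
Stage 1: 33(ω_s−ω_c) = −83(ω_r−ω_c),  ω_r=0, ω_c=1
Stage 1: ω_s = 1 − (83/33)(0−1) = 116/33
  ⇒ ω_s¹/ω_c¹ = 116/33
Stage 2: N_ring = 32 + 2·22 = 76
Stage 2: 32(ω_s−ω_c) = −76(ω_r−ω_c),  ω_r=0, ω_c=1
Stage 2: ω_s = 1 − (76/32)(0−1) = 27/8
  ⇒ ω_s²/ω_c² = 27/8
Coupling ω_c² = ω_s¹ ⇒ overall = 116/33 × 27/8 = 261/22

261/22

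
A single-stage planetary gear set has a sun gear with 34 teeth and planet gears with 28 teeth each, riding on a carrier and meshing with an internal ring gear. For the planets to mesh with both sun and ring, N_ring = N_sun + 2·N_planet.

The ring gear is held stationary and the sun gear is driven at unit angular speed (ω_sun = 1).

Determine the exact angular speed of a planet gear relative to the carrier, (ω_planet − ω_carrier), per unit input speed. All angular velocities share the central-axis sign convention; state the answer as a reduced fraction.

-765/868

N_ring = 34 + 2·28 = 90
34(ω_s−ω_c) = −90(ω_r−ω_c),  ω_r=0, ω_s=1
34(1−ω_c) = −90(0−ω_c)  ⇒  124ω_c = 34  ⇒  ω_c = 17/62
sun–planet: 34·(1−17/62) = −28·(ω_p−ω_c)  ⇒  ω_p−ω_c = −(34/28)·(45/62) = -765/868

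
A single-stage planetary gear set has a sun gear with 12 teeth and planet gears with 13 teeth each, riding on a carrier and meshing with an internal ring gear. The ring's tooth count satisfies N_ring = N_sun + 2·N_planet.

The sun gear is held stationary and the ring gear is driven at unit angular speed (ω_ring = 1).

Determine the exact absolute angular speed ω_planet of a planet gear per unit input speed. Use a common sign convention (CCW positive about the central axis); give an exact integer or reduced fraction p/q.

19/13

N_ring = 12 + 2·13 = 38
12(ω_s−ω_c) = −38(ω_r−ω_c),  ω_s=0, ω_r=1
12(0−ω_c) = −38(1−ω_c)  ⇒  50ω_c = 38  ⇒  ω_c = 19/25
sun–planet: 12·(0−19/25) = −13·(ω_p−ω_c)  ⇒  ω_p−ω_c = −(12/13)·(-19/25) = 228/325
ω_p = 19/25 + 228/325 = 19/13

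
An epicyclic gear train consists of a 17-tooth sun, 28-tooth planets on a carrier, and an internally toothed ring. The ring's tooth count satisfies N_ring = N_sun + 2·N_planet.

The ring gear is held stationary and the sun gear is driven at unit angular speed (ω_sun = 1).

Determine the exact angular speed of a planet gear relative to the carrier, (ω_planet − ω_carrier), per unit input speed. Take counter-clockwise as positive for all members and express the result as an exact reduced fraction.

N_ring = 17 + 2·28 = 73
17(ω_s−ω_c) = −73(ω_r−ω_c),  ω_r=0, ω_s=1
17(1−ω_c) = −73(0−ω_c)  ⇒  90ω_c = 17  ⇒  ω_c = 17/90
sun–planet: 17·(1−17/90) = −28·(ω_p−ω_c)  ⇒  ω_p−ω_c = −(17/28)·(73/90) = -1241/2520

-1241/2520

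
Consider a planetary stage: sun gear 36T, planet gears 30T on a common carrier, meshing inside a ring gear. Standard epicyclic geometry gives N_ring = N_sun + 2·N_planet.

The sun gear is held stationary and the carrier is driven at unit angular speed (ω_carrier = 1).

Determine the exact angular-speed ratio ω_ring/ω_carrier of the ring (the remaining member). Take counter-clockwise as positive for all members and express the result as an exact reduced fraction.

11/8

N_ring = 36 + 2·30 = 96
36(ω_s−ω_c) = −96(ω_r−ω_c),  ω_s=0, ω_c=1
ω_r = 1 − (36/96)(0−1) = 11/8
ω_r/ω_c = 11/8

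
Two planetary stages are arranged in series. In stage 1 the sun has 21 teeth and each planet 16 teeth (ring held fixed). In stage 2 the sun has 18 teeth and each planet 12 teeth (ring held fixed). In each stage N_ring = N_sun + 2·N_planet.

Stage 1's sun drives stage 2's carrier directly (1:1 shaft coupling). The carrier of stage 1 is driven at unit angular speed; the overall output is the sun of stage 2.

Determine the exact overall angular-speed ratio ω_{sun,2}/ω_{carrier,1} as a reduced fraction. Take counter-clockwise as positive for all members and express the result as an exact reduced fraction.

740/63

Stage 1: N_ring = 21 + 2·16 = 53
Stage 1: 21(ω_s−ω_c) = −53(ω_r−ω_c),  ω_r=0, ω_c=1
Stage 1: ω_s = 1 − (53/21)(0−1) = 74/21
  ⇒ ω_s¹/ω_c¹ = 74/21
Stage 2: N_ring = 18 + 2·12 = 42
Stage 2: 18(ω_s−ω_c) = −42(ω_r−ω_c),  ω_r=0, ω_c=1
Stage 2: ω_s = 1 − (42/18)(0−1) = 10/3
  ⇒ ω_s²/ω_c² = 10/3
Coupling ω_c² = ω_s¹ ⇒ overall = 74/21 × 10/3 = 740/63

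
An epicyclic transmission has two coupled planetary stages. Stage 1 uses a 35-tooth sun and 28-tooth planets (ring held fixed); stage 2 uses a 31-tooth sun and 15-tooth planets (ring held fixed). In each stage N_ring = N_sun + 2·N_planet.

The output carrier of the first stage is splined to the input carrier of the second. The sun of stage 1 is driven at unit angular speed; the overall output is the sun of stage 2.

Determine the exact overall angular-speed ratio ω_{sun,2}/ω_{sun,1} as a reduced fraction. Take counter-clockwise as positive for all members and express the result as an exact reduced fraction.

Stage 1: N_ring = 35 + 2·28 = 91
Stage 1: 35(ω_s−ω_c) = −91(ω_r−ω_c),  ω_r=0, ω_s=1
Stage 1: 35(1−ω_c) = −91(0−ω_c)  ⇒  126ω_c = 35  ⇒  ω_c = 5/18
  ⇒ ω_c¹/ω_s¹ = 5/18
Stage 2: N_ring = 31 + 2·15 = 61
Stage 2: 31(ω_s−ω_c) = −61(ω_r−ω_c),  ω_r=0, ω_c=1
Stage 2: ω_s = 1 − (61/31)(0−1) = 92/31
  ⇒ ω_s²/ω_c² = 92/31
Coupling ω_c² = ω_c¹ ⇒ overall = 5/18 × 92/31 = 230/279

230/279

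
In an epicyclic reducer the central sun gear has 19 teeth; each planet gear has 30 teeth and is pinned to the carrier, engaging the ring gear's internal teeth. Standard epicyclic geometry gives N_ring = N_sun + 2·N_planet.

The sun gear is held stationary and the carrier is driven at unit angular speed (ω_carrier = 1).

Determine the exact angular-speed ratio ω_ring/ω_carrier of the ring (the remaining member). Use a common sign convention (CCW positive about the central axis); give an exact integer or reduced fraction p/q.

98/79

N_ring = 19 + 2·30 = 79
19(ω_s−ω_c) = −79(ω_r−ω_c),  ω_s=0, ω_c=1
ω_r = 1 − (19/79)(0−1) = 98/79
ω_r/ω_c = 98/79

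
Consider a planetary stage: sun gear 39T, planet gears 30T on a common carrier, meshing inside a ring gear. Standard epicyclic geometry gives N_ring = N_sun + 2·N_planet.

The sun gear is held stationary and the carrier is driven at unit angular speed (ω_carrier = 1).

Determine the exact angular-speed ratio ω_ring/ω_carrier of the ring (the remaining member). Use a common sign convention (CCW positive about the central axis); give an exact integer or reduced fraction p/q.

N_ring = 39 + 2·30 = 99
39(ω_s−ω_c) = −99(ω_r−ω_c),  ω_s=0, ω_c=1
ω_r = 1 − (39/99)(0−1) = 46/33
ω_r/ω_c = 46/33

46/33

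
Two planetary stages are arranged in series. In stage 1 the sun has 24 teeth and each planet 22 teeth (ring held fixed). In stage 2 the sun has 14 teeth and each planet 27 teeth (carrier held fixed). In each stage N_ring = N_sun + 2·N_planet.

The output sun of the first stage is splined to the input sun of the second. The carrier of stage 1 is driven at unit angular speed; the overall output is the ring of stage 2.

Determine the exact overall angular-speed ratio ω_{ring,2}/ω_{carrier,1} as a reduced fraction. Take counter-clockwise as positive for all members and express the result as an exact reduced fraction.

Stage 1: N_ring = 24 + 2·22 = 68
Stage 1: 24(ω_s−ω_c) = −68(ω_r−ω_c),  ω_r=0, ω_c=1
Stage 1: ω_s = 1 − (68/24)(0−1) = 23/6
  ⇒ ω_s¹/ω_c¹ = 23/6
Stage 2: N_ring = 14 + 2·27 = 68
Stage 2: 14(ω_s−ω_c) = −68(ω_r−ω_c),  ω_c=0, ω_s=1
Stage 2: ω_r = 0 − (14/68)(1−0) = -7/34
  ⇒ ω_r²/ω_s² = -7/34
Coupling ω_s² = ω_s¹ ⇒ overall = 23/6 × -7/34 = -161/204

-161/204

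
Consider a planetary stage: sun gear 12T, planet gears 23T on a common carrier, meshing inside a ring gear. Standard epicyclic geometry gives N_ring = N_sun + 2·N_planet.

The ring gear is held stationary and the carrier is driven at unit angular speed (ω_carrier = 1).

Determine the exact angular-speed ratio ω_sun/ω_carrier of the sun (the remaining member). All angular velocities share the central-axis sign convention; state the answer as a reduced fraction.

35/6

N_ring = 12 + 2·23 = 58
12(ω_s−ω_c) = −58(ω_r−ω_c),  ω_r=0, ω_c=1
ω_s = 1 − (58/12)(0−1) = 35/6
ω_s/ω_c = 35/6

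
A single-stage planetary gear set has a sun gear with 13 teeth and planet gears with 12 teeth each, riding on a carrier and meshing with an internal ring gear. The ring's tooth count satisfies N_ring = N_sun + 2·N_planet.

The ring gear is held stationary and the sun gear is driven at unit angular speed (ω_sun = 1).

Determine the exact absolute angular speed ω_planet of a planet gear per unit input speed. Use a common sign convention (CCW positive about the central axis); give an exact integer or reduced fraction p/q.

-13/24

N_ring = 13 + 2·12 = 37
13(ω_s−ω_c) = −37(ω_r−ω_c),  ω_r=0, ω_s=1
13(1−ω_c) = −37(0−ω_c)  ⇒  50ω_c = 13  ⇒  ω_c = 13/50
sun–planet: 13·(1−13/50) = −12·(ω_p−ω_c)  ⇒  ω_p−ω_c = −(13/12)·(37/50) = -481/600
ω_p = 13/50 − 481/600 = -13/24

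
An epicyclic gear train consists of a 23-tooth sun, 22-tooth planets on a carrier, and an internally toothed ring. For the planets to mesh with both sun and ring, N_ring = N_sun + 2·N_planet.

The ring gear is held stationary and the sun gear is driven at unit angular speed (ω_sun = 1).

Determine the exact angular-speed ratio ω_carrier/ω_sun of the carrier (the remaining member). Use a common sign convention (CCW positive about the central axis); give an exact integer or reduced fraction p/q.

23/90

N_ring = 23 + 2·22 = 67
23(ω_s−ω_c) = −67(ω_r−ω_c),  ω_r=0, ω_s=1
23(1−ω_c) = −67(0−ω_c)  ⇒  90ω_c = 23  ⇒  ω_c = 23/90
ω_c/ω_s = 23/90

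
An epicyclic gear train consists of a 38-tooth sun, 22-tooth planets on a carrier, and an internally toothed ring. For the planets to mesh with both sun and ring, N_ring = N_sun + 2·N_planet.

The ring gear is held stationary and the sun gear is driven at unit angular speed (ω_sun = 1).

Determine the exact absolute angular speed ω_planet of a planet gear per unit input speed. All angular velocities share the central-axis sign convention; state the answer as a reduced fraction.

-19/22

N_ring = 38 + 2·22 = 82
38(ω_s−ω_c) = −82(ω_r−ω_c),  ω_r=0, ω_s=1
38(1−ω_c) = −82(0−ω_c)  ⇒  120ω_c = 38  ⇒  ω_c = 19/60
sun–planet: 38·(1−19/60) = −22·(ω_p−ω_c)  ⇒  ω_p−ω_c = −(38/22)·(41/60) = -779/660
ω_p = 19/60 − 779/660 = -19/22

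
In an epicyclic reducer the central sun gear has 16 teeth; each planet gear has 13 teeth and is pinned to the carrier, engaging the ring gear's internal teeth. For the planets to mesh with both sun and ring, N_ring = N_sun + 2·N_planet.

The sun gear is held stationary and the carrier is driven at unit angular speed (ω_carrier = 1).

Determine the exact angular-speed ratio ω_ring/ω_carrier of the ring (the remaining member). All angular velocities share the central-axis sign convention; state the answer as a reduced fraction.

29/21

N_ring = 16 + 2·13 = 42
16(ω_s−ω_c) = −42(ω_r−ω_c),  ω_s=0, ω_c=1
ω_r = 1 − (16/42)(0−1) = 29/21
ω_r/ω_c = 29/21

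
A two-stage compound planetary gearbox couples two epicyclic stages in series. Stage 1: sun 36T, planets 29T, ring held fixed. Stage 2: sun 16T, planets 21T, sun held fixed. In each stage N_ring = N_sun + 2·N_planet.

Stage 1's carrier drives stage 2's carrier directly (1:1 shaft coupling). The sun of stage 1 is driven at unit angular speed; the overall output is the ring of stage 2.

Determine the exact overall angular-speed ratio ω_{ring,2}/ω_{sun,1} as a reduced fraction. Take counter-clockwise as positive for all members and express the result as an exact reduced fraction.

Stage 1: N_ring = 36 + 2·29 = 94
Stage 1: 36(ω_s−ω_c) = −94(ω_r−ω_c),  ω_r=0, ω_s=1
Stage 1: 36(1−ω_c) = −94(0−ω_c)  ⇒  130ω_c = 36  ⇒  ω_c = 18/65
  ⇒ ω_c¹/ω_s¹ = 18/65
Stage 2: N_ring = 16 + 2·21 = 58
Stage 2: 16(ω_s−ω_c) = −58(ω_r−ω_c),  ω_s=0, ω_c=1
Stage 2: ω_r = 1 − (16/58)(0−1) = 37/29
  ⇒ ω_r²/ω_c² = 37/29
Coupling ω_c² = ω_c¹ ⇒ overall = 18/65 × 37/29 = 666/1885

666/1885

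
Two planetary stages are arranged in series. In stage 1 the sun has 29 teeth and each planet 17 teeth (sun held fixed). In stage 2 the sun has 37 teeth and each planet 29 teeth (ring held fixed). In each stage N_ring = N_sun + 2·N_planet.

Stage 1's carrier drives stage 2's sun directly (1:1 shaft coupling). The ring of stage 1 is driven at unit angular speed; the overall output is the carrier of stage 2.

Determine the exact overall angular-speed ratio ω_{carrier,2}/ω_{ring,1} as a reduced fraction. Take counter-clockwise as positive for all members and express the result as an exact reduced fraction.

777/4048

Stage 1: N_ring = 29 + 2·17 = 63
Stage 1: 29(ω_s−ω_c) = −63(ω_r−ω_c),  ω_s=0, ω_r=1
Stage 1: 29(0−ω_c) = −63(1−ω_c)  ⇒  92ω_c = 63  ⇒  ω_c = 63/92
  ⇒ ω_c¹/ω_r¹ = 63/92
Stage 2: N_ring = 37 + 2·29 = 95
Stage 2: 37(ω_s−ω_c) = −95(ω_r−ω_c),  ω_r=0, ω_s=1
Stage 2: 37(1−ω_c) = −95(0−ω_c)  ⇒  132ω_c = 37  ⇒  ω_c = 37/132
  ⇒ ω_c²/ω_s² = 37/132
Coupling ω_s² = ω_c¹ ⇒ overall = 63/92 × 37/132 = 777/4048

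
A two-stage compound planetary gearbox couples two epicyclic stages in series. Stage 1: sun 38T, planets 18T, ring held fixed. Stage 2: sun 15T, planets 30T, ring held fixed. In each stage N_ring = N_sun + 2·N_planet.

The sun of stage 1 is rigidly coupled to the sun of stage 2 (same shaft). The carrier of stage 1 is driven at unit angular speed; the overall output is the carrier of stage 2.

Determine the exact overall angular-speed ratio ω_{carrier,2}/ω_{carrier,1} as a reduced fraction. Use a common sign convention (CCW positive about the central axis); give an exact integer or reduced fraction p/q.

Stage 1: N_ring = 38 + 2·18 = 74
Stage 1: 38(ω_s−ω_c) = −74(ω_r−ω_c),  ω_r=0, ω_c=1
Stage 1: ω_s = 1 − (74/38)(0−1) = 56/19
  ⇒ ω_s¹/ω_c¹ = 56/19
Stage 2: N_ring = 15 + 2·30 = 75
Stage 2: 15(ω_s−ω_c) = −75(ω_r−ω_c),  ω_r=0, ω_s=1
Stage 2: 15(1−ω_c) = −75(0−ω_c)  ⇒  90ω_c = 15  ⇒  ω_c = 1/6
  ⇒ ω_c²/ω_s² = 1/6
Coupling ω_s² = ω_s¹ ⇒ overall = 56/19 × 1/6 = 28/57

28/57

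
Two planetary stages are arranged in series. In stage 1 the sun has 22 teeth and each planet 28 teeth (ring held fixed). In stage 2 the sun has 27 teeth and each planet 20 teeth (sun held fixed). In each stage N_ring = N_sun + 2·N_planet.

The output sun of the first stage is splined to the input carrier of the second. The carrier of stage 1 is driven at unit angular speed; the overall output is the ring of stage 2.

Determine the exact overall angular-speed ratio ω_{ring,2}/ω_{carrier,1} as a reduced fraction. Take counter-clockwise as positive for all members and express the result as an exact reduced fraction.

4700/737

Stage 1: N_ring = 22 + 2·28 = 78
Stage 1: 22(ω_s−ω_c) = −78(ω_r−ω_c),  ω_r=0, ω_c=1
Stage 1: ω_s = 1 − (78/22)(0−1) = 50/11
  ⇒ ω_s¹/ω_c¹ = 50/11
Stage 2: N_ring = 27 + 2·20 = 67
Stage 2: 27(ω_s−ω_c) = −67(ω_r−ω_c),  ω_s=0, ω_c=1
Stage 2: ω_r = 1 − (27/67)(0−1) = 94/67
  ⇒ ω_r²/ω_c² = 94/67
Coupling ω_c² = ω_s¹ ⇒ overall = 50/11 × 94/67 = 4700/737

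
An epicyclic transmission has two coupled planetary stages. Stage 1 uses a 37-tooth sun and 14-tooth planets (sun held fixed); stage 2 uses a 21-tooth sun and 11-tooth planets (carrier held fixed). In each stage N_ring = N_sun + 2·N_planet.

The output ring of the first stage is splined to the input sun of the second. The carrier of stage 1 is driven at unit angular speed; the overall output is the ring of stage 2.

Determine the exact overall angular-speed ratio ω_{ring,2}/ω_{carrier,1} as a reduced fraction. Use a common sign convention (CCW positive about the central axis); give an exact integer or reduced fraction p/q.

Stage 1: N_ring = 37 + 2·14 = 65
Stage 1: 37(ω_s−ω_c) = −65(ω_r−ω_c),  ω_s=0, ω_c=1
Stage 1: ω_r = 1 − (37/65)(0−1) = 102/65
  ⇒ ω_r¹/ω_c¹ = 102/65
Stage 2: N_ring = 21 + 2·11 = 43
Stage 2: 21(ω_s−ω_c) = −43(ω_r−ω_c),  ω_c=0, ω_s=1
Stage 2: ω_r = 0 − (21/43)(1−0) = -21/43
  ⇒ ω_r²/ω_s² = -21/43
Coupling ω_s² = ω_r¹ ⇒ overall = 102/65 × -21/43 = -2142/2795

-2142/2795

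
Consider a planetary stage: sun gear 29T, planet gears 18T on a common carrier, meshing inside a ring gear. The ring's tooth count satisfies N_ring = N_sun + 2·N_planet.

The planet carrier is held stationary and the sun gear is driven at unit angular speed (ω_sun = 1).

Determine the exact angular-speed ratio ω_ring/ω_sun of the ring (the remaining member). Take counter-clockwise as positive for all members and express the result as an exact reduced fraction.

N_ring = 29 + 2·18 = 65
29(ω_s−ω_c) = −65(ω_r−ω_c),  ω_c=0, ω_s=1
ω_r = 0 − (29/65)(1−0) = -29/65
ω_r/ω_s = -29/65

-29/65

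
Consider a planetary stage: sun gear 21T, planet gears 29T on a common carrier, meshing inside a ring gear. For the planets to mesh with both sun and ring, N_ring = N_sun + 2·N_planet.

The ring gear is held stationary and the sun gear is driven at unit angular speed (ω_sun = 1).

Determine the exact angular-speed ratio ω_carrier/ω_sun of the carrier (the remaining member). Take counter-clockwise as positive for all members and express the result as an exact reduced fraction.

N_ring = 21 + 2·29 = 79
21(ω_s−ω_c) = −79(ω_r−ω_c),  ω_r=0, ω_s=1
21(1−ω_c) = −79(0−ω_c)  ⇒  100ω_c = 21  ⇒  ω_c = 21/100
ω_c/ω_s = 21/100

21/100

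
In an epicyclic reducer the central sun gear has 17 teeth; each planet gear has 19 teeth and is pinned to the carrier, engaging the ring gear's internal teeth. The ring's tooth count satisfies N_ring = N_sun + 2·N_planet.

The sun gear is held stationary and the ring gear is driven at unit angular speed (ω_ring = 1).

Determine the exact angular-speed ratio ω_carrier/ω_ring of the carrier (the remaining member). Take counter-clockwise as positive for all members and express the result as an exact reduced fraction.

55/72

N_ring = 17 + 2·19 = 55
17(ω_s−ω_c) = −55(ω_r−ω_c),  ω_s=0, ω_r=1
17(0−ω_c) = −55(1−ω_c)  ⇒  72ω_c = 55  ⇒  ω_c = 55/72
ω_c/ω_r = 55/72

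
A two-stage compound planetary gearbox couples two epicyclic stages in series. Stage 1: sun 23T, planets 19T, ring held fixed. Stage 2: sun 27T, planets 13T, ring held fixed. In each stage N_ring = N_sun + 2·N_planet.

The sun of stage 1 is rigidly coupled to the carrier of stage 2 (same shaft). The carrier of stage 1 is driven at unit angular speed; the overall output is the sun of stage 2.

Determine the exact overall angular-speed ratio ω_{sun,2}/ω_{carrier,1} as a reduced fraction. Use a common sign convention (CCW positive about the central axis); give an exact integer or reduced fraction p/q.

2240/207

Stage 1: N_ring = 23 + 2·19 = 61
Stage 1: 23(ω_s−ω_c) = −61(ω_r−ω_c),  ω_r=0, ω_c=1
Stage 1: ω_s = 1 − (61/23)(0−1) = 84/23
  ⇒ ω_s¹/ω_c¹ = 84/23
Stage 2: N_ring = 27 + 2·13 = 53
Stage 2: 27(ω_s−ω_c) = −53(ω_r−ω_c),  ω_r=0, ω_c=1
Stage 2: ω_s = 1 − (53/27)(0−1) = 80/27
  ⇒ ω_s²/ω_c² = 80/27
Coupling ω_c² = ω_s¹ ⇒ overall = 84/23 × 80/27 = 2240/207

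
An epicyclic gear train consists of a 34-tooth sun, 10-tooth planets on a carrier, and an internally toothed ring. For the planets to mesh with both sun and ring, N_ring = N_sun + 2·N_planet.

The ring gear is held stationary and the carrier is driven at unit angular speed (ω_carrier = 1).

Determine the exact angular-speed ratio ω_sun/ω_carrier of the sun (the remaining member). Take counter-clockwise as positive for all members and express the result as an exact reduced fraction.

N_ring = 34 + 2·10 = 54
34(ω_s−ω_c) = −54(ω_r−ω_c),  ω_r=0, ω_c=1
ω_s = 1 − (54/34)(0−1) = 44/17
ω_s/ω_c = 44/17

44/17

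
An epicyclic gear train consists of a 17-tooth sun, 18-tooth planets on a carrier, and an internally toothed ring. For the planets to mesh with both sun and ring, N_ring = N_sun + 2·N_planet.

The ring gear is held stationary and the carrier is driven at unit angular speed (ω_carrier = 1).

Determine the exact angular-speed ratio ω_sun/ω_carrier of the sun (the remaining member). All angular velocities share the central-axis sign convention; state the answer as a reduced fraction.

N_ring = 17 + 2·18 = 53
17(ω_s−ω_c) = −53(ω_r−ω_c),  ω_r=0, ω_c=1
ω_s = 1 − (53/17)(0−1) = 70/17
ω_s/ω_c = 70/17

70/17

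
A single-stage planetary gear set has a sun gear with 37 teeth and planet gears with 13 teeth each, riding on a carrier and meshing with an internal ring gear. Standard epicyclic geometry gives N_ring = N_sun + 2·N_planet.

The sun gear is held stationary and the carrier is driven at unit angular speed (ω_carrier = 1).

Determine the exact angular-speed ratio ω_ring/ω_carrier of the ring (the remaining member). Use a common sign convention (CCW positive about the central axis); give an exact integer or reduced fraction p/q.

N_ring = 37 + 2·13 = 63
37(ω_s−ω_c) = −63(ω_r−ω_c),  ω_s=0, ω_c=1
ω_r = 1 − (37/63)(0−1) = 100/63
ω_r/ω_c = 100/63

100/63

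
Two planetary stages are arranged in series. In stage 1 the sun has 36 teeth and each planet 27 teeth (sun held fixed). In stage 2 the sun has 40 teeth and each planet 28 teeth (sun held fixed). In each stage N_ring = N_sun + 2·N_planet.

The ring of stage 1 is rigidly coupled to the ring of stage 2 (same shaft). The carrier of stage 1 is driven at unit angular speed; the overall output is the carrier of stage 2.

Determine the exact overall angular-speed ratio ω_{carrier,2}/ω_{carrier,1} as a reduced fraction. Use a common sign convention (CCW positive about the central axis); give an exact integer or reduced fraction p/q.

Stage 1: N_ring = 36 + 2·27 = 90
Stage 1: 36(ω_s−ω_c) = −90(ω_r−ω_c),  ω_s=0, ω_c=1
Stage 1: ω_r = 1 − (36/90)(0−1) = 7/5
  ⇒ ω_r¹/ω_c¹ = 7/5
Stage 2: N_ring = 40 + 2·28 = 96
Stage 2: 40(ω_s−ω_c) = −96(ω_r−ω_c),  ω_s=0, ω_r=1
Stage 2: 40(0−ω_c) = −96(1−ω_c)  ⇒  136ω_c = 96  ⇒  ω_c = 12/17
  ⇒ ω_c²/ω_r² = 12/17
Coupling ω_r² = ω_r¹ ⇒ overall = 7/5 × 12/17 = 84/85

84/85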